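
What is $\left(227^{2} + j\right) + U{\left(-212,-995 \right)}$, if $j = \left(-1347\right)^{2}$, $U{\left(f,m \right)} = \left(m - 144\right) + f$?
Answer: $1864587$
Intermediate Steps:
$U{\left(f,m \right)} = -144 + f + m$ ($U{\left(f,m \right)} = \left(m - 144\right) + f = \left(-144 + m\right) + f = -144 + f + m$)
$j = 1814409$
$\left(227^{2} + j\right) + U{\left(-212,-995 \right)} = \left(227^{2} + 1814409\right) - 1351 = \left(51529 + 1814409\right) - 1351 = 1865938 - 1351 = 1864587$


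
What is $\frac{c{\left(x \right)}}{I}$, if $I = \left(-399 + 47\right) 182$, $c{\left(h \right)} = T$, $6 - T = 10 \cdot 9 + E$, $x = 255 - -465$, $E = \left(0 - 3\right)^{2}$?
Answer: $\frac{93}{64064} \approx 0.0014517$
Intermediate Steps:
$E = 9$ ($E = \left(-3\right)^{2} = 9$)
$x = 720$ ($x = 255 + 465 = 720$)
$T = -93$ ($T = 6 - \left(10 \cdot 9 + 9\right) = 6 - \left(90 + 9\right) = 6 - 99 = -93$)
$c{\left(h \right)} = -93$
$I = -64064$ ($I = \left(-352\right) 182 = -64064$)
$\frac{c{\left(x \right)}}{I} = - \frac{93}{-64064} = \left(-93\right) \left(- \frac{1}{64064}\right) = \frac{93}{64064}$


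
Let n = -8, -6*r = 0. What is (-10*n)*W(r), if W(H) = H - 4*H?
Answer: 0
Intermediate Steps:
r = 0 (r = -⅙*0 = 0)
W(H) = -3*H
(-10*n)*W(r) = (-10*(-8))*(-3*0) = 80*0 = 0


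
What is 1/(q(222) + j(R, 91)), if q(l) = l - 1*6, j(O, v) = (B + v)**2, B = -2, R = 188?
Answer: 1/8137 ≈ 0.00012290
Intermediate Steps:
j(O, v) = (-2 + v)**2
q(l) = -6 + l (q(l) = l - 6 = -6 + l)
1/(q(222) + j(R, 91)) = 1/((-6 + 222) + (-2 + 91)**2) = 1/(216 + 89**2) = 1/(216 + 7921) = 1/8137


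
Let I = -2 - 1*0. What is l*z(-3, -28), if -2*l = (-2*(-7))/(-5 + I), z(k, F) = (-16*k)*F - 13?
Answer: -1357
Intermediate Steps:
z(k, F) = -13 - 16*F*k (z(k, F) = -16*F*k - 13 = -13 - 16*F*k)
I = -2 (I = -2 + 0 = -2)
l = 1 (l = -(-2*(-7))/(2*(-5 - 2)) = -7/(-7) = -7*(-1)/7 = -½*(-2) = 1)
l*z(-3, -28) = 1*(-13 - 16*(-28)*(-3)) = 1*(-13 - 1344) = 1*(-1357) = -1357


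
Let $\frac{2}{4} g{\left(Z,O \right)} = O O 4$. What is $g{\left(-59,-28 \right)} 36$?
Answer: $225792$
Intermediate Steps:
$g{\left(Z,O \right)} = 8 O^{2}$ ($g{\left(Z,O \right)} = 2 O O 4 = 2 O^{2} \cdot 4 = 2 \cdot 4 O^{2} = 8 O^{2}$)
$g{\left(-59,-28 \right)} 36 = 8 \left(-28\right)^{2} \cdot 36 = 8 \cdot 784 \cdot 36 = 6272 \cdot 36 = 225792$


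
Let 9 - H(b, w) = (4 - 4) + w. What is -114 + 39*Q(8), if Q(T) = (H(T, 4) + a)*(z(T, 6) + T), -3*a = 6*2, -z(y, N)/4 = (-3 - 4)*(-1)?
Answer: -894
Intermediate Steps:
z(y, N) = -28 (z(y, N) = -4*(-3 - 4)*(-1) = -(-28)*(-1) = -4*7 = -28)
H(b, w) = 9 - w (H(b, w) = 9 - ((4 - 4) + w) = 9 - (0 + w) = 9 - w)
a = -4 (a = -2*2 = -⅓*12 = -4)
Q(T) = -28 + T (Q(T) = ((9 - 1*4) - 4)*(-28 + T) = ((9 - 4) - 4)*(-28 + T) = (5 - 4)*(-28 + T) = 1*(-28 + T) = -28 + T)
-114 + 39*Q(8) = -114 + 39*(-28 + 8) = -114 + 39*(-20) = -114 - 780 = -894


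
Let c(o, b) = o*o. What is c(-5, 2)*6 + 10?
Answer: 160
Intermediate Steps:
c(o, b) = o²
c(-5, 2)*6 + 10 = (-5)²*6 + 10 = 25*6 + 10 = 150 + 10 = 160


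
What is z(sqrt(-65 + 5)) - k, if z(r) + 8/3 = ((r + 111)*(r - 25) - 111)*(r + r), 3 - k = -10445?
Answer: -62312/3 - 11784*I*sqrt(15) ≈ -20771.0 - 45639.0*I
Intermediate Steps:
k = 10448 (k = 3 - 1*(-10445) = 3 + 10445 = 10448)
z(r) = -8/3 + 2*r*(-111 + (-25 + r)*(111 + r)) (z(r) = -8/3 + ((r + 111)*(r - 25) - 111)*(r + r) = -8/3 + ((111 + r)*(-25 + r) - 111)*(2*r) = -8/3 + ((-25 + r)*(111 + r) - 111)*(2*r) = -8/3 + (-111 + (-25 + r)*(111 + r))*(2*r) = -8/3 + 2*r*(-111 + (-25 + r)*(111 + r)))
z(sqrt(-65 + 5)) - k = (-8/3 - 5772*sqrt(-65 + 5) + 2*(sqrt(-65 + 5))**3 + 172*(sqrt(-65 + 5))**2) - 1*10448 = (-8/3 - 11544*I*sqrt(15) + 2*(sqrt(-60))**3 + 172*(sqrt(-60))**2) - 10448 = (-8/3 - 11544*I*sqrt(15) + 2*(2*I*sqrt(15))**3 + 172*(2*I*sqrt(15))**2) - 10448 = (-8/3 - 11544*I*sqrt(15) + 2*(-120*I*sqrt(15)) + 172*(-60)) - 10448 = (-8/3 - 11544*I*sqrt(15) - 240*I*sqrt(15) - 10320) - 10448 = (-30968/3 - 11784*I*sqrt(15)) - 10448 = -62312/3 - 11784*I*sqrt(15)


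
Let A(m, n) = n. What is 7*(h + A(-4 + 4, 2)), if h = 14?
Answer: 112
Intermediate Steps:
7*(h + A(-4 + 4, 2)) = 7*(14 + 2) = 7*16 = 112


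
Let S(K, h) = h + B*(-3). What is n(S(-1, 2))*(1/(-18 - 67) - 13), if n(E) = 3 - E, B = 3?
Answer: -2212/17 ≈ -130.12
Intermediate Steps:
S(K, h) = -9 + h (S(K, h) = h + 3*(-3) = h - 9 = -9 + h)
n(S(-1, 2))*(1/(-18 - 67) - 13) = (3 - (-9 + 2))*(1/(-18 - 67) - 13) = (3 - 1*(-7))*(1/(-85) - 13) = (3 + 7)*(-1/85 - 13) = 10*(-1106/85) = -2212/17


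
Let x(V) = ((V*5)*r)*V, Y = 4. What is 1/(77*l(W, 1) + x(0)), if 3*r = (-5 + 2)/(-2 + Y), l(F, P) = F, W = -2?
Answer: -1/154 ≈ -0.0064935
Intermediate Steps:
r = -½ (r = ((-5 + 2)/(-2 + 4))/3 = (-3/2)/3 = (-3*½)/3 = (⅓)*(-3/2) = -½ ≈ -0.50000)
x(V) = -5*V²/2 (x(V) = ((V*5)*(-½))*V = ((5*V)*(-½))*V = (-5*V/2)*V = -5*V²/2)
1/(77*l(W, 1) + x(0)) = 1/(77*(-2) - 5/2*0²) = 1/(-154 - 5/2*0) = 1/(-154 + 0) = 1/(-154) = -1/154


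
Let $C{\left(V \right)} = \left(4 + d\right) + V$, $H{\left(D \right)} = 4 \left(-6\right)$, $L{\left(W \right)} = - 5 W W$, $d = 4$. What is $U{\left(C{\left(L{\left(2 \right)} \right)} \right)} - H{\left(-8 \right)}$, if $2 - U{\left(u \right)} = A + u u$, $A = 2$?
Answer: $-120$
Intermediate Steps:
$L{\left(W \right)} = - 5 W^{2}$
$H{\left(D \right)} = -24$
$C{\left(V \right)} = 8 + V$ ($C{\left(V \right)} = \left(4 + 4\right) + V = 8 + V$)
$U{\left(u \right)} = - u^{2}$ ($U{\left(u \right)} = 2 - \left(2 + u u\right) = 2 - \left(2 + u^{2}\right) = - u^{2}$)
$U{\left(C{\left(L{\left(2 \right)} \right)} \right)} - H{\left(-8 \right)} = - \left(8 - 5 \cdot 2^{2}\right)^{2} - -24 = - \left(8 - 20\right)^{2} + 24 = - \left(-12\right)^{2} + 24 = \left(-1\right) 144 + 24 = -144 + 24 = -120$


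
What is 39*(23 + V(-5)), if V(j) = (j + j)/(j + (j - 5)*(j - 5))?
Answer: 16965/19 ≈ 892.89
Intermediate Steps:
V(j) = 2*j/(j + (-5 + j)²) (V(j) = (2*j)/(j + (-5 + j)*(-5 + j)) = (2*j)/(j + (-5 + j)²) = 2*j/(j + (-5 + j)²))
39*(23 + V(-5)) = 39*(23 + 2*(-5)/(-5 + (-5 - 5)²)) = 39*(23 + 2*(-5)/(-5 + (-10)²)) = 39*(23 + 2*(-5)/(-5 + 100)) = 39*(23 + 2*(-5)/95) = 39*(23 + 2*(-5)*(1/95)) = 39*(23 - 2/19) = 39*(435/19) = 16965/19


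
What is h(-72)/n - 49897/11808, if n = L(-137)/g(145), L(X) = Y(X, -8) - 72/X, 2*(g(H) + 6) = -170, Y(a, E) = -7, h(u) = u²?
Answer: 18612051785/255456 ≈ 72858.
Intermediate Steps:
g(H) = -91 (g(H) = -6 + (½)*(-170) = -6 - 85 = -91)
L(X) = -7 - 72/X
n = 887/12467 (n = (-7 - 72/(-137))/(-91) = (-7 - 72*(-1/137))*(-1/91) = (-7 + 72/137)*(-1/91) = -887/137*(-1/91) = 887/12467 ≈ 0.071148)
h(-72)/n - 49897/11808 = (-72)²/(887/12467) - 49897/11808 = 5184*(12467/887) - 49897*1/11808 = 64628928/887 - 1217/288 = 18612051785/255456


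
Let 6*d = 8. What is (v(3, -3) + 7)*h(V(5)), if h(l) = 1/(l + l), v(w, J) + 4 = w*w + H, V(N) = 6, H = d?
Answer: 10/9 ≈ 1.1111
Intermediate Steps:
d = 4/3 (d = (1/6)*8 = 4/3 ≈ 1.3333)
H = 4/3 ≈ 1.3333
v(w, J) = -8/3 + w**2 (v(w, J) = -4 + (w*w + 4/3) = -4 + (w**2 + 4/3) = -4 + (4/3 + w**2) = -8/3 + w**2)
h(l) = 1/(2*l)
(v(3, -3) + 7)*h(V(5)) = ((-8/3 + 3**2) + 7)*((1/2)/6) = ((-8/3 + 9) + 7)*((1/2)*(1/6)) = (19/3 + 7)*(1/12) = (40/3)*(1/12) = 10/9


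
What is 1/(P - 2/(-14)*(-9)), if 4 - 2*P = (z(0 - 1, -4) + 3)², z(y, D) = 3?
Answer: -7/121 ≈ -0.057851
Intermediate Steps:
P = -16 (P = 2 - (3 + 3)²/2 = 2 - ½*6² = 2 - ½*36 = 2 - 18 = -16)
1/(P - 2/(-14)*(-9)) = 1/(-16 - 2/(-14)*(-9)) = 1/(-16 - 2*(-1/14)*(-9)) = 1/(-16 + (⅐)*(-9)) = 1/(-16 - 9/7) = 1/(-121/7) = -7/121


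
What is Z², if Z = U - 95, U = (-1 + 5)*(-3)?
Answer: 11449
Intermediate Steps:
U = -12 (U = 4*(-3) = -12)
Z = -107 (Z = -12 - 95 = -107)
Z² = (-107)² = 11449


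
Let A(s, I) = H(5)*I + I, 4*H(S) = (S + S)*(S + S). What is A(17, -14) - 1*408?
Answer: -772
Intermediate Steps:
H(S) = S² (H(S) = ((S + S)*(S + S))/4 = ((2*S)*(2*S))/4 = (4*S²)/4 = S²)
A(s, I) = 26*I (A(s, I) = 5²*I + I = 25*I + I = 26*I)
A(17, -14) - 1*408 = 26*(-14) - 1*408 = -364 - 408 = -772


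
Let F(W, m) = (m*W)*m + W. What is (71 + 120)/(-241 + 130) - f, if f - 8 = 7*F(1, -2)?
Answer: -4964/111 ≈ -44.721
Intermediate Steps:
F(W, m) = W + W*m² (F(W, m) = (W*m)*m + W = W*m² + W = W + W*m²)
f = 43 (f = 8 + 7*(1*(1 + (-2)²)) = 8 + 7*(1*(1 + 4)) = 8 + 7*(1*5) = 8 + 7*5 = 8 + 35 = 43)
(71 + 120)/(-241 + 130) - f = (71 + 120)/(-241 + 130) - 1*43 = 191/(-111) - 43 = 191*(-1/111) - 43 = -191/111 - 43 = -4964/111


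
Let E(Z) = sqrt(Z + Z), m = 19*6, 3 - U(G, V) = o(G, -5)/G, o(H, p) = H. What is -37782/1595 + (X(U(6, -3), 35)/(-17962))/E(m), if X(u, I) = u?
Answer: -37782/1595 - sqrt(57)/1023834 ≈ -23.688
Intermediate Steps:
U(G, V) = 2 (U(G, V) = 3 - G/G = 3 - 1*1 = 3 - 1 = 2)
m = 114
E(Z) = sqrt(2)*sqrt(Z) (E(Z) = sqrt(2*Z) = sqrt(2)*sqrt(Z))
-37782/1595 + (X(U(6, -3), 35)/(-17962))/E(m) = -37782/1595 + (2/(-17962))/((sqrt(2)*sqrt(114))) = -37782*1/1595 + (2*(-1/17962))/((2*sqrt(57))) = -37782/1595 - sqrt(57)/1023834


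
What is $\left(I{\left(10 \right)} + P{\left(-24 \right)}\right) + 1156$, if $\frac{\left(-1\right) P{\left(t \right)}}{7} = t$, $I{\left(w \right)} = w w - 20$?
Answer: $1404$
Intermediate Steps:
$I{\left(w \right)} = -20 + w^{2}$ ($I{\left(w \right)} = w^{2} - 20 = -20 + w^{2}$)
$P{\left(t \right)} = - 7 t$
$\left(I{\left(10 \right)} + P{\left(-24 \right)}\right) + 1156 = \left(\left(-20 + 10^{2}\right) - -168\right) + 1156 = \left(\left(-20 + 100\right) + 168\right) + 1156 = \left(80 + 168\right) + 1156 = 248 + 1156 = 1404$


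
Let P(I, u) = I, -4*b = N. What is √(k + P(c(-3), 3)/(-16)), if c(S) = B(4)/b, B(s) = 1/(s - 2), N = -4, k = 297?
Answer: √19006/8 ≈ 17.233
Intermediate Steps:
B(s) = 1/(-2 + s)
b = 1 (b = -¼*(-4) = 1)
c(S) = ½ (c(S) = 1/((-2 + 4)*1) = 1/2 = (½)*1 = ½)
√(k + P(c(-3), 3)/(-16)) = √(297 + (½)/(-16)) = √(297 + (½)*(-1/16)) = √(297 - 1/32) = √(9503/32) = √19006/8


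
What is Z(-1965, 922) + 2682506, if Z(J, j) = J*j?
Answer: 870776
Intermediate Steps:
Z(-1965, 922) + 2682506 = -1965*922 + 2682506 = -1811730 + 2682506 = 870776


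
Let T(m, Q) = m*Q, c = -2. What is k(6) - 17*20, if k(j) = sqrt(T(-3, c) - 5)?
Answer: -339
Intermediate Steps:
T(m, Q) = Q*m
k(j) = 1 (k(j) = sqrt(-2*(-3) - 5) = sqrt(6 - 5) = sqrt(1) = 1)
k(6) - 17*20 = 1 - 17*20 = 1 - 340 = -339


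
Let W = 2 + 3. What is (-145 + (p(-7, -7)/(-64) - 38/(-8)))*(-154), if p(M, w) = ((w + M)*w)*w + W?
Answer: 638715/32 ≈ 19960.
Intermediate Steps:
W = 5
p(M, w) = 5 + w²*(M + w) (p(M, w) = ((w + M)*w)*w + 5 = ((M + w)*w)*w + 5 = (w*(M + w))*w + 5 = w²*(M + w) + 5 = 5 + w²*(M + w))
(-145 + (p(-7, -7)/(-64) - 38/(-8)))*(-154) = (-145 + ((5 + (-7)³ - 7*(-7)²)/(-64) - 38/(-8)))*(-154) = (-145 + ((5 - 343 - 7*49)*(-1/64) - 38*(-⅛)))*(-154) = (-145 + ((5 - 343 - 343)*(-1/64) + 19/4))*(-154) = (-145 + (-681*(-1/64) + 19/4))*(-154) = (-145 + (681/64 + 19/4))*(-154) = (-145 + 985/64)*(-154) = -8295/64*(-154) = 638715/32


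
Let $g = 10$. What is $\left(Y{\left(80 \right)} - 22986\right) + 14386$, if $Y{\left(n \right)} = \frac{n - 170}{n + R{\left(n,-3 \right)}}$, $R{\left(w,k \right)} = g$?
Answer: $-8601$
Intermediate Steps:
$R{\left(w,k \right)} = 10$
$Y{\left(n \right)} = \frac{-170 + n}{10 + n}$ ($Y{\left(n \right)} = \frac{n - 170}{n + 10} = \frac{-170 + n}{10 + n}$)
$\left(Y{\left(80 \right)} - 22986\right) + 14386 = \left(\frac{-170 + 80}{10 + 80} - 22986\right) + 14386 = \left(\frac{1}{90} \left(-90\right) - 22986\right) + 14386 = \left(-1 - 22986\right) + 14386 = -22987 + 14386 = -8601$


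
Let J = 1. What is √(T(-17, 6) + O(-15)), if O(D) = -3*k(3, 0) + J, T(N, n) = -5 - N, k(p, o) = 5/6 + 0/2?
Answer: √42/2 ≈ 3.2404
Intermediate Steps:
k(p, o) = ⅚ (k(p, o) = 5*(⅙) + 0*(½) = ⅚ + 0 = ⅚)
O(D) = -3/2 (O(D) = -3*⅚ + 1 = -5/2 + 1 = -3/2)
√(T(-17, 6) + O(-15)) = √((-5 - 1*(-17)) - 3/2) = √((-5 + 17) - 3/2) = √(12 - 3/2) = √(21/2) = √42/2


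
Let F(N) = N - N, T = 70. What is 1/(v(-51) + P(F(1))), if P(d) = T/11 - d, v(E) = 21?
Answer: 11/301 ≈ 0.036545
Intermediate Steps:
F(N) = 0
P(d) = 70/11 - d
1/(v(-51) + P(F(1))) = 1/(21 + (70/11 - 1*0)) = 1/(21 + (70/11 + 0)) = 1/(21 + 70/11) = 1/(301/11) = 11/301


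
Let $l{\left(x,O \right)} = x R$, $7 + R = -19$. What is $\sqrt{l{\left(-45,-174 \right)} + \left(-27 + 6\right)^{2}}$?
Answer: $3 \sqrt{179} \approx 40.137$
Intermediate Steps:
$R = -26$ ($R = -7 - 19 = -26$)
$l{\left(x,O \right)} = - 26 x$ ($l{\left(x,O \right)} = x \left(-26\right) = - 26 x$)
$\sqrt{l{\left(-45,-174 \right)} + \left(-27 + 6\right)^{2}} = \sqrt{\left(-26\right) \left(-45\right) + \left(-27 + 6\right)^{2}} = \sqrt{1170 + \left(-21\right)^{2}} = \sqrt{1170 + 441} = \sqrt{1611} = 3 \sqrt{179}$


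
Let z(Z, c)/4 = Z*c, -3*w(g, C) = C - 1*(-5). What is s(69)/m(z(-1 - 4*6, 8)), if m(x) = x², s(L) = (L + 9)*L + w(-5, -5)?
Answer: 2691/320000 ≈ 0.0084094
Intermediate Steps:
w(g, C) = -5/3 - C/3 (w(g, C) = -(C - 1*(-5))/3 = -(C + 5)/3 = -(5 + C)/3 = -5/3 - C/3)
s(L) = L*(9 + L) (s(L) = (L + 9)*L + (-5/3 - ⅓*(-5)) = (9 + L)*L + (-5/3 + 5/3) = L*(9 + L) + 0 = L*(9 + L))
z(Z, c) = 4*Z*c (z(Z, c) = 4*(Z*c) = 4*Z*c)
s(69)/m(z(-1 - 4*6, 8)) = (69*(9 + 69))/((4*(-1 - 4*6)*8)²) = (69*78)/((4*(-1 - 24)*8)²) = 5382/((4*(-25)*8)²) = 5382/((-800)²) = 5382/640000 = 5382*(1/640000) = 2691/320000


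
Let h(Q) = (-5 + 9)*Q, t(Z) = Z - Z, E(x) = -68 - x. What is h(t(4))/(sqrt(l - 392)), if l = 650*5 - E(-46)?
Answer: 0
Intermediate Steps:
t(Z) = 0
h(Q) = 4*Q
l = 3272 (l = 650*5 - (-68 - 1*(-46)) = 3250 - (-68 + 46) = 3250 - 1*(-22) = 3250 + 22 = 3272)
h(t(4))/(sqrt(l - 392)) = (4*0)/(sqrt(3272 - 392)) = 0/(sqrt(2880)) = 0/((24*sqrt(5))) = 0*(sqrt(5)/120) = 0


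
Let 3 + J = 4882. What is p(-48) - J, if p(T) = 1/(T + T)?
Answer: -468385/96 ≈ -4879.0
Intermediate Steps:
J = 4879 (J = -3 + 4882 = 4879)
p(T) = 1/(2*T)
p(-48) - J = (½)/(-48) - 1*4879 = (½)*(-1/48) - 4879 = -1/96 - 4879 = -468385/96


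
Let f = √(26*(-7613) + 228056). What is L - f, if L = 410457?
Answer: 410457 - 37*√22 ≈ 4.1028e+5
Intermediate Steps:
f = 37*√22 (f = √(-197938 + 228056) = √30118 = 37*√22 ≈ 173.55)
L - f = 410457 - 37*√22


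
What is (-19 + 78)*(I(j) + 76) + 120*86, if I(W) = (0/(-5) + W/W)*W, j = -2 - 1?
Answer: 14627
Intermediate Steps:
j = -3
I(W) = W (I(W) = (0*(-⅕) + 1)*W = (0 + 1)*W = 1*W = W)
(-19 + 78)*(I(j) + 76) + 120*86 = (-19 + 78)*(-3 + 76) + 120*86 = 59*73 + 10320 = 4307 + 10320 = 14627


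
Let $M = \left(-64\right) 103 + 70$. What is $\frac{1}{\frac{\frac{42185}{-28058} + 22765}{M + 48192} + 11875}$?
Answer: $\frac{25981708}{308546975793} \approx 8.4207 \cdot 10^{-5}$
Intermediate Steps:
$M = -6522$ ($M = -6592 + 70 = -6522$)
$\frac{1}{\frac{\frac{42185}{-28058} + 22765}{M + 48192} + 11875} = \frac{1}{\frac{\frac{42185}{-28058} + 22765}{-6522 + 48192} + 11875} = \frac{1}{\frac{42185 \left(- \frac{1}{28058}\right) + 22765}{41670} + 11875} = \frac{1}{\left(- \frac{42185}{28058} + 22765\right) \frac{1}{41670} + 11875} = \frac{1}{\frac{638698185}{28058} \cdot \frac{1}{41670} + 11875} = \frac{1}{\frac{14193293}{25981708} + 11875} = \frac{1}{\frac{308546975793}{25981708}} = \frac{25981708}{308546975793}$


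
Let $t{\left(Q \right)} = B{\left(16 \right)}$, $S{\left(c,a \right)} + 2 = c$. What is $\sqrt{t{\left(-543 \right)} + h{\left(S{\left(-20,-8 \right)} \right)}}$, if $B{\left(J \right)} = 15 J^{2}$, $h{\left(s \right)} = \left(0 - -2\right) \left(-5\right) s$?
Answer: $2 \sqrt{1015} \approx 63.718$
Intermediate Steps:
$S{\left(c,a \right)} = -2 + c$
$h{\left(s \right)} = - 10 s$ ($h{\left(s \right)} = \left(0 + 2\right) \left(-5\right) s = 2 \left(-5\right) s = - 10 s$)
$t{\left(Q \right)} = 3840$ ($t{\left(Q \right)} = 15 \cdot 16^{2} = 15 \cdot 256 = 3840$)
$\sqrt{t{\left(-543 \right)} + h{\left(S{\left(-20,-8 \right)} \right)}} = \sqrt{3840 - 10 \left(-2 - 20\right)} = \sqrt{3840 - -220} = \sqrt{3840 + 220} = \sqrt{4060} = 2 \sqrt{1015}$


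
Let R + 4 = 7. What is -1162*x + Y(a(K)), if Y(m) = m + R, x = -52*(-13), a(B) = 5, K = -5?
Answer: -785504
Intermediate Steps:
R = 3 (R = -4 + 7 = 3)
x = 676
Y(m) = 3 + m (Y(m) = m + 3 = 3 + m)
-1162*x + Y(a(K)) = -1162*676 + (3 + 5) = -785512 + 8 = -785504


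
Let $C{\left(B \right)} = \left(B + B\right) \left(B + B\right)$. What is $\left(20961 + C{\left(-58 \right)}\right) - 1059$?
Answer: $33358$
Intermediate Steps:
$C{\left(B \right)} = 4 B^{2}$ ($C{\left(B \right)} = 2 B 2 B = 4 B^{2}$)
$\left(20961 + C{\left(-58 \right)}\right) - 1059 = \left(20961 + 4 \left(-58\right)^{2}\right) - 1059 = \left(20961 + 4 \cdot 3364\right) - 1059 = \left(20961 + 13456\right) - 1059 = 34417 - 1059 = 33358$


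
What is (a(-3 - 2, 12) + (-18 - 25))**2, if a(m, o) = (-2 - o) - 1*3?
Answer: 3600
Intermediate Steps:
a(m, o) = -5 - o (a(m, o) = (-2 - o) - 3 = -5 - o)
(a(-3 - 2, 12) + (-18 - 25))**2 = ((-5 - 1*12) + (-18 - 25))**2 = ((-5 - 12) - 43)**2 = (-17 - 43)**2 = (-60)**2 = 3600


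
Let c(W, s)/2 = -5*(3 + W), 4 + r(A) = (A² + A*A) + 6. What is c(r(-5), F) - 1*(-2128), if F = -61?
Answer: 1578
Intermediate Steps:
r(A) = 2 + 2*A² (r(A) = -4 + ((A² + A*A) + 6) = -4 + ((A² + A²) + 6) = -4 + (2*A² + 6) = -4 + (6 + 2*A²) = 2 + 2*A²)
c(W, s) = -30 - 10*W (c(W, s) = 2*(-5*(3 + W)) = 2*(-15 - 5*W) = -30 - 10*W)
c(r(-5), F) - 1*(-2128) = (-30 - 10*(2 + 2*(-5)²)) - 1*(-2128) = (-30 - 10*(2 + 2*25)) + 2128 = (-30 - 10*(2 + 50)) + 2128 = (-30 - 10*52) + 2128 = (-30 - 520) + 2128 = -550 + 2128 = 1578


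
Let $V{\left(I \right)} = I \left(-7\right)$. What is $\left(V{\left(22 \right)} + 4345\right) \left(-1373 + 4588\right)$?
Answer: $13474065$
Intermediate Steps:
$V{\left(I \right)} = - 7 I$
$\left(V{\left(22 \right)} + 4345\right) \left(-1373 + 4588\right) = \left(\left(-7\right) 22 + 4345\right) \left(-1373 + 4588\right) = \left(-154 + 4345\right) 3215 = 4191 \cdot 3215 = 13474065$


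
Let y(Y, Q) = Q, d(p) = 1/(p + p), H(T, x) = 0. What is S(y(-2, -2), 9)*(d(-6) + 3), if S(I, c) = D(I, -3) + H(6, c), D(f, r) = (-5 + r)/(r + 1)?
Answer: 35/3 ≈ 11.667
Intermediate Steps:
D(f, r) = (-5 + r)/(1 + r)
d(p) = 1/(2*p)
S(I, c) = 4 (S(I, c) = (-5 - 3)/(1 - 3) + 0 = -8/(-2) + 0 = -½*(-8) + 0 = 4 + 0 = 4)
S(y(-2, -2), 9)*(d(-6) + 3) = 4*((½)/(-6) + 3) = 4*((½)*(-⅙) + 3) = 4*(-1/12 + 3) = 4*(35/12) = 35/3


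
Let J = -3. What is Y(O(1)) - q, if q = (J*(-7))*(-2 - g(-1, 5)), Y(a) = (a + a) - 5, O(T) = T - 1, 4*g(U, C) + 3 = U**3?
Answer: 16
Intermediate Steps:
g(U, C) = -3/4 + U**3/4
O(T) = -1 + T
Y(a) = -5 + 2*a (Y(a) = 2*a - 5 = -5 + 2*a)
q = -21 (q = (-3*(-7))*(-2 - (-3/4 + (1/4)*(-1)**3)) = 21*(-2 - (-3/4 + (1/4)*(-1))) = 21*(-2 - (-3/4 - 1/4)) = 21*(-2 - 1*(-1)) = 21*(-2 + 1) = 21*(-1) = -21)
Y(O(1)) - q = (-5 + 2*(-1 + 1)) - 1*(-21) = (-5 + 2*0) + 21 = (-5 + 0) + 21 = -5 + 21 = 16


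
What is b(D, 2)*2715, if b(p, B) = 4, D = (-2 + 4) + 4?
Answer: 10860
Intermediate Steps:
D = 6 (D = 2 + 4 = 6)
b(D, 2)*2715 = 4*2715 = 10860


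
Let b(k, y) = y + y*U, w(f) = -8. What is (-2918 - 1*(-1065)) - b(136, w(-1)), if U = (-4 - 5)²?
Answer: -1197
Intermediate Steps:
U = 81 (U = (-9)² = 81)
b(k, y) = 82*y (b(k, y) = y + y*81 = y + 81*y = 82*y)
(-2918 - 1*(-1065)) - b(136, w(-1)) = (-2918 - 1*(-1065)) - 82*(-8) = (-2918 + 1065) - 1*(-656) = -1853 + 656 = -1197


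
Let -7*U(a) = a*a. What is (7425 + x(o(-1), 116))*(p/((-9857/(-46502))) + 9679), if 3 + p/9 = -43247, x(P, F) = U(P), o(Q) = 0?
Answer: -133690819657725/9857 ≈ -1.3563e+10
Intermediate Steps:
U(a) = -a**2/7 (U(a) = -a*a/7 = -a**2/7)
x(P, F) = -P**2/7
p = -389250 (p = -27 + 9*(-43247) = -27 - 389223 = -389250)
(7425 + x(o(-1), 116))*(p/((-9857/(-46502))) + 9679) = (7425 - 1/7*0**2)*(-389250/((-9857/(-46502))) + 9679) = (7425 - 1/7*0)*(-389250/((-9857*(-1/46502))) + 9679) = (7425 + 0)*(-389250/9857/46502 + 9679) = 7425*(-389250*46502/9857 + 9679) = 7425*(-18100903500/9857 + 9679) = 7425*(-18005497597/9857) = -133690819657725/9857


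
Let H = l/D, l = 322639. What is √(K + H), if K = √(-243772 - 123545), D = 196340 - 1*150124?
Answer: √(3727771006 + 1601938992*I*√40813)/23108 ≈ 17.508 + 17.308*I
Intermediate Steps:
D = 46216 (D = 196340 - 150124 = 46216)
H = 322639/46216 ≈ 6.9811
K = 3*I*√40813 (K = √(-367317) = 3*I*√40813 ≈ 606.07*I)
√(K + H) = √(3*I*√40813 + 322639/46216) = √(322639/46216 + 3*I*√40813)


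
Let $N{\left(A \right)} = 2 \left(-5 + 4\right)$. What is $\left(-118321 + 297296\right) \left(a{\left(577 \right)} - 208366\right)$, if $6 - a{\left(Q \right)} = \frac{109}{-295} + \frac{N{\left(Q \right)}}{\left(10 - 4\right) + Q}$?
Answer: $- \frac{1282704176923085}{34397} \approx -3.7291 \cdot 10^{10}$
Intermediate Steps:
$N{\left(A \right)} = -2$ ($N{\left(A \right)} = 2 \left(-1\right) = -2$)
$a{\left(Q \right)} = \frac{1879}{295} + \frac{2}{6 + Q}$ ($a{\left(Q \right)} = 6 - \left(\frac{109}{-295} - \frac{2}{\left(10 - 4\right) + Q}\right) = 6 - \left(109 \left(- \frac{1}{295}\right) - \frac{2}{6 + Q}\right) = 6 - \left(- \frac{109}{295} - \frac{2}{6 + Q}\right) = 6 + \left(\frac{109}{295} + \frac{2}{6 + Q}\right) = \frac{1879}{295} + \frac{2}{6 + Q}$)
$\left(-118321 + 297296\right) \left(a{\left(577 \right)} - 208366\right) = \left(-118321 + 297296\right) \left(\frac{11864 + 1879 \cdot 577}{295 \left(6 + 577\right)} - 208366\right) = 178975 \left(\frac{11864 + 1084183}{295 \cdot 583} - 208366\right) = 178975 \left(\frac{1}{295} \cdot \frac{1}{583} \cdot 1096047 - 208366\right) = 178975 \left(\frac{1096047}{171985} - 208366\right) = 178975 \left(- \frac{35834730463}{171985}\right) = - \frac{1282704176923085}{34397}$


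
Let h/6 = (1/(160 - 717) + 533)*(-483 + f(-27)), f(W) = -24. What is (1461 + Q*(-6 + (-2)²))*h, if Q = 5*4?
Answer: -1283317832160/557 ≈ -2.3040e+9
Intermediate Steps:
Q = 20
h = -903108960/557 (h = 6*((1/(160 - 717) + 533)*(-483 - 24)) = 6*((1/(-557) + 533)*(-507)) = 6*((-1/557 + 533)*(-507)) = 6*((296880/557)*(-507)) = 6*(-150518160/557) = -903108960/557 ≈ -1.6214e+6)
(1461 + Q*(-6 + (-2)²))*h = (1461 + 20*(-6 + (-2)²))*(-903108960/557) = (1461 + 20*(-6 + 4))*(-903108960/557) = (1461 + 20*(-2))*(-903108960/557) = (1461 - 40)*(-903108960/557) = 1421*(-903108960/557) = -1283317832160/557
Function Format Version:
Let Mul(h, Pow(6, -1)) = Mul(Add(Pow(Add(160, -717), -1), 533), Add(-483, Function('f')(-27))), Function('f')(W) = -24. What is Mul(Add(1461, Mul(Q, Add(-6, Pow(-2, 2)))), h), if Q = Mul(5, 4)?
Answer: Rational(-1283317832160, 557) ≈ -2.3040e+9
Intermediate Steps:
Q = 20
h = Rational(-903108960, 557) (h = Mul(6, Mul(Add(Pow(Add(160, -717), -1), 533), Add(-483, -24))) = Mul(6, Mul(Add(Pow(-557, -1), 533), -507)) = Mul(6, Mul(Add(Rational(-1, 557), 533), -507)) = Mul(6, Mul(Rational(296880, 557), -507)) = Mul(6, Rational(-150518160, 557)) = Rational(-903108960, 557) ≈ -1.6214e+6)
Mul(Add(1461, Mul(Q, Add(-6, Pow(-2, 2)))), h) = Mul(Add(1461, Mul(20, Add(-6, Pow(-2, 2)))), Rational(-903108960, 557)) = Mul(Add(1461, Mul(20, Add(-6, 4))), Rational(-903108960, 557)) = Mul(Add(1461, Mul(20, -2)), Rational(-903108960, 557)) = Mul(Add(1461, -40), Rational(-903108960, 557)) = Mul(1421, Rational(-903108960, 557)) = Rational(-1283317832160, 557)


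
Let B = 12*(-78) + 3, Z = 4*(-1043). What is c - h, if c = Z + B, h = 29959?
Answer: -35064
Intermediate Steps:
Z = -4172
B = -933 (B = -936 + 3 = -933)
c = -5105 (c = -4172 - 933 = -5105)
c - h = -5105 - 1*29959 = -5105 - 29959 = -35064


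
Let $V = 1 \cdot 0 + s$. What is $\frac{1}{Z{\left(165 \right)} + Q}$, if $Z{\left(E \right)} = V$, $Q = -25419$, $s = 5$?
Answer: $- \frac{1}{25414} \approx -3.9348 \cdot 10^{-5}$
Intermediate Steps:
$V = 5$ ($V = 1 \cdot 0 + 5 = 0 + 5 = 5$)
$Z{\left(E \right)} = 5$
$\frac{1}{Z{\left(165 \right)} + Q} = \frac{1}{5 - 25419} = \frac{1}{-25414} = - \frac{1}{25414}$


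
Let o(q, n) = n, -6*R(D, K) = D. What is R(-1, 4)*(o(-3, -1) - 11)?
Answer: -2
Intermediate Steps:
R(D, K) = -D/6
R(-1, 4)*(o(-3, -1) - 11) = (-⅙*(-1))*(-1 - 11) = (⅙)*(-12) = -2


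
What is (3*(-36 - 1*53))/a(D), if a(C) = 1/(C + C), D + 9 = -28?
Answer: 19758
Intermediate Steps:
D = -37 (D = -9 - 28 = -37)
a(C) = 1/(2*C)
(3*(-36 - 1*53))/a(D) = (3*(-36 - 1*53))/(((1/2)/(-37))) = (3*(-36 - 53))/(((1/2)*(-1/37))) = (3*(-89))/(-1/74) = -267*(-74) = 19758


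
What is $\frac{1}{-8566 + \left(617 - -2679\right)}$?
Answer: $- \frac{1}{5270} \approx -0.00018975$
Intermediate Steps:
$\frac{1}{-8566 + \left(617 - -2679\right)} = \frac{1}{-8566 + \left(617 + 2679\right)} = \frac{1}{-8566 + 3296} = \frac{1}{-5270} = - \frac{1}{5270}$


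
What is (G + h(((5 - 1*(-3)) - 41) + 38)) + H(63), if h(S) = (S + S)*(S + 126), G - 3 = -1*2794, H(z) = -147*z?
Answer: -10742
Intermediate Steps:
G = -2791 (G = 3 - 1*2794 = 3 - 2794 = -2791)
h(S) = 2*S*(126 + S) (h(S) = (2*S)*(126 + S) = 2*S*(126 + S))
(G + h(((5 - 1*(-3)) - 41) + 38)) + H(63) = (-2791 + 2*(((5 - 1*(-3)) - 41) + 38)*(126 + (((5 - 1*(-3)) - 41) + 38))) - 147*63 = (-2791 + 2*(((5 + 3) - 41) + 38)*(126 + (((5 + 3) - 41) + 38))) - 9261 = (-2791 + 2*((8 - 41) + 38)*(126 + ((8 - 41) + 38))) - 9261 = (-2791 + 2*(-33 + 38)*(126 + (-33 + 38))) - 9261 = (-2791 + 2*5*(126 + 5)) - 9261 = (-2791 + 2*5*131) - 9261 = (-2791 + 1310) - 9261 = -1481 - 9261 = -10742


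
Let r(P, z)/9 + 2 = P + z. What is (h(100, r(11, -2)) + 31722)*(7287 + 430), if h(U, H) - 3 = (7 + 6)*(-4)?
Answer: 244420541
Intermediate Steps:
r(P, z) = -18 + 9*P + 9*z (r(P, z) = -18 + 9*(P + z) = -18 + (9*P + 9*z) = -18 + 9*P + 9*z)
h(U, H) = -49 (h(U, H) = 3 + (7 + 6)*(-4) = 3 + 13*(-4) = 3 - 52 = -49)
(h(100, r(11, -2)) + 31722)*(7287 + 430) = (-49 + 31722)*(7287 + 430) = 31673*7717 = 244420541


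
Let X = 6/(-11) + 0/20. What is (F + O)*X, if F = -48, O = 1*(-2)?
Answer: 300/11 ≈ 27.273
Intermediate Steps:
X = -6/11 (X = 6*(-1/11) + 0*(1/20) = -6/11 + 0 = -6/11 ≈ -0.54545)
O = -2
(F + O)*X = (-48 - 2)*(-6/11) = -50*(-6/11) = 300/11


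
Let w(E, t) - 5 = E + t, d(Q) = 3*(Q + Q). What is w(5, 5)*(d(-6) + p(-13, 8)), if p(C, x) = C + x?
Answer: -615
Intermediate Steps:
d(Q) = 6*Q (d(Q) = 3*(2*Q) = 6*Q)
w(E, t) = 5 + E + t (w(E, t) = 5 + (E + t) = 5 + E + t)
w(5, 5)*(d(-6) + p(-13, 8)) = (5 + 5 + 5)*(6*(-6) + (-13 + 8)) = 15*(-36 - 5) = 15*(-41) = -615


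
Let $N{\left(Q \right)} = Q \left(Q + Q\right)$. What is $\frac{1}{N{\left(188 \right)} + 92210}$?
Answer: $\frac{1}{162898} \approx 6.1388 \cdot 10^{-6}$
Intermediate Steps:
$N{\left(Q \right)} = 2 Q^{2}$ ($N{\left(Q \right)} = Q 2 Q = 2 Q^{2}$)
$\frac{1}{N{\left(188 \right)} + 92210} = \frac{1}{2 \cdot 188^{2} + 92210} = \frac{1}{2 \cdot 35344 + 92210} = \frac{1}{70688 + 92210} = \frac{1}{162898}$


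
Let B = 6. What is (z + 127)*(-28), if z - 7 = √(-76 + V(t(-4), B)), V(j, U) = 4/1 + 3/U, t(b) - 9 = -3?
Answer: -3752 - 14*I*√286 ≈ -3752.0 - 236.76*I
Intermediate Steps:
t(b) = 6 (t(b) = 9 - 3 = 6)
V(j, U) = 4 + 3/U (V(j, U) = 4*1 + 3/U = 4 + 3/U)
z = 7 + I*√286/2 (z = 7 + √(-76 + (4 + 3/6)) = 7 + √(-76 + (4 + 3*(⅙))) = 7 + √(-76 + (4 + ½)) = 7 + √(-76 + 9/2) = 7 + √(-143/2) = 7 + I*√286/2 ≈ 7.0 + 8.4558*I)
(z + 127)*(-28) = ((7 + I*√286/2) + 127)*(-28) = (134 + I*√286/2)*(-28) = -3752 - 14*I*√286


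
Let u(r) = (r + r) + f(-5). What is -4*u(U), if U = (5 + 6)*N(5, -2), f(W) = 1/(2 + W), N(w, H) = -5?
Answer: 1324/3 ≈ 441.33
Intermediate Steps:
U = -55 (U = (5 + 6)*(-5) = 11*(-5) = -55)
u(r) = -1/3 + 2*r (u(r) = (r + r) + 1/(2 - 5) = 2*r + 1/(-3) = 2*r - 1/3 = -1/3 + 2*r)
-4*u(U) = -4*(-1/3 + 2*(-55)) = -4*(-1/3 - 110) = -4*(-331/3) = 1324/3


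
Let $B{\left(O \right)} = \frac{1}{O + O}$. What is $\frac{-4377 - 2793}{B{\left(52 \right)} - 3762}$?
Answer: $\frac{745680}{391247} \approx 1.9059$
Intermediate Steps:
$B{\left(O \right)} = \frac{1}{2 O}$
$\frac{-4377 - 2793}{B{\left(52 \right)} - 3762} = \frac{-4377 - 2793}{\frac{1}{2 \cdot 52} - 3762} = - \frac{7170}{\frac{1}{2} \cdot \frac{1}{52} - 3762} = - \frac{7170}{\frac{1}{104} - 3762} = - \frac{7170}{- \frac{391247}{104}} = \left(-7170\right) \left(- \frac{104}{391247}\right) = \frac{745680}{391247}$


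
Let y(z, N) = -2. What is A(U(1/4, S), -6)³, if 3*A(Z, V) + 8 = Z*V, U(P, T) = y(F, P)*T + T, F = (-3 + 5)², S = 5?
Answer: 10648/27 ≈ 394.37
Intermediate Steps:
F = 4 (F = 2² = 4)
U(P, T) = -T (U(P, T) = -2*T + T = -T)
A(Z, V) = -8/3 + V*Z/3 (A(Z, V) = -8/3 + (Z*V)/3 = -8/3 + (V*Z)/3 = -8/3 + V*Z/3)
A(U(1/4, S), -6)³ = (-8/3 + (⅓)*(-6)*(-1*5))³ = (-8/3 + (⅓)*(-6)*(-5))³ = (-8/3 + 10)³ = (22/3)³ = 10648/27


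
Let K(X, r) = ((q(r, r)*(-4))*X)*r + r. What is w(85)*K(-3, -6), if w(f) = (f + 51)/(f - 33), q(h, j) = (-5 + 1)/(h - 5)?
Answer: -12036/143 ≈ -84.168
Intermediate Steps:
q(h, j) = -4/(-5 + h)
K(X, r) = r + 16*X*r/(-5 + r) (K(X, r) = ((-4/(-5 + r)*(-4))*X)*r + r = ((16/(-5 + r))*X)*r + r = (16*X/(-5 + r))*r + r = 16*X*r/(-5 + r) + r = r + 16*X*r/(-5 + r))
w(f) = (51 + f)/(-33 + f)
w(85)*K(-3, -6) = ((51 + 85)/(-33 + 85))*(-6*(-5 - 6 + 16*(-3))/(-5 - 6)) = (136/52)*(-6*(-5 - 6 - 48)/(-11)) = ((1/52)*136)*(-6*(-1/11)*(-59)) = (34/13)*(-354/11) = -12036/143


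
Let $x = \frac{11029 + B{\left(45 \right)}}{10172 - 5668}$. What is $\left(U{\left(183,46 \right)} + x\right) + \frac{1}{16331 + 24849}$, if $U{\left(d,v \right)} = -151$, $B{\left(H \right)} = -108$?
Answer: $- \frac{6889237859}{46368680} \approx -148.58$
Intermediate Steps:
$x = \frac{10921}{4504}$ ($x = \frac{11029 - 108}{10172 - 5668} = \frac{10921}{4504} \approx 2.4247$)
$\left(U{\left(183,46 \right)} + x\right) + \frac{1}{16331 + 24849} = \left(-151 + \frac{10921}{4504}\right) + \frac{1}{16331 + 24849} = - \frac{669183}{4504} + \frac{1}{41180} = - \frac{6889237859}{46368680}$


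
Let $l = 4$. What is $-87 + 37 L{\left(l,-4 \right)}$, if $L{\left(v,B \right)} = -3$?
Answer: $-198$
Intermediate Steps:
$-87 + 37 L{\left(l,-4 \right)} = -87 + 37 \left(-3\right) = -87 - 111 = -198$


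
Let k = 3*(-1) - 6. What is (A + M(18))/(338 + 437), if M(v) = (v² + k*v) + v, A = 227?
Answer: 407/775 ≈ 0.52516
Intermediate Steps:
k = -9 (k = -3 - 6 = -9)
M(v) = v² - 8*v (M(v) = (v² - 9*v) + v = v² - 8*v)
(A + M(18))/(338 + 437) = (227 + 18*(-8 + 18))/(338 + 437) = (227 + 18*10)/775 = (227 + 180)*(1/775) = 407*(1/775) = 407/775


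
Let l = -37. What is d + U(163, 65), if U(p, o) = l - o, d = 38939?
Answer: 38837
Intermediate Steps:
U(p, o) = -37 - o
d + U(163, 65) = 38939 + (-37 - 1*65) = 38939 + (-37 - 65) = 38939 - 102 = 38837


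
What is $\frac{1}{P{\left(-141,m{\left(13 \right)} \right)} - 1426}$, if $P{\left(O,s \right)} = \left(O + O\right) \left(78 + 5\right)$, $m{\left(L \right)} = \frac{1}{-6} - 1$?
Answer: $- \frac{1}{24832} \approx -4.0271 \cdot 10^{-5}$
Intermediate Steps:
$m{\left(L \right)} = - \frac{7}{6}$ ($m{\left(L \right)} = - \frac{1}{6} - 1 = - \frac{7}{6}$)
$P{\left(O,s \right)} = 166 O$ ($P{\left(O,s \right)} = 2 O 83 = 166 O$)
$\frac{1}{P{\left(-141,m{\left(13 \right)} \right)} - 1426} = \frac{1}{166 \left(-141\right) - 1426} = \frac{1}{-23406 - 1426} = \frac{1}{-24832} = - \frac{1}{24832}$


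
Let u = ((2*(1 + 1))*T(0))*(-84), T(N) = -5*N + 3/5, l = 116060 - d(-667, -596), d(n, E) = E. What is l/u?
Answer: -36455/63 ≈ -578.65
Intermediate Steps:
l = 116656 (l = 116060 - 1*(-596) = 116060 + 596 = 116656)
T(N) = ⅗ - 5*N (T(N) = -5*N + 3*(⅕) = -5*N + ⅗ = ⅗ - 5*N)
u = -1008/5 (u = ((2*(1 + 1))*(⅗ - 5*0))*(-84) = ((2*2)*(⅗ + 0))*(-84) = (4*(⅗))*(-84) = (12/5)*(-84) = -1008/5 ≈ -201.60)
l/u = 116656/(-1008/5) = 116656*(-5/1008) = -36455/63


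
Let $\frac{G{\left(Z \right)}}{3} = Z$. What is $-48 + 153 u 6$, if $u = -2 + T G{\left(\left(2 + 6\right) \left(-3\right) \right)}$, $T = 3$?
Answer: $-200172$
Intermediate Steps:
$G{\left(Z \right)} = 3 Z$
$u = -218$ ($u = -2 + 3 \cdot 3 \left(2 + 6\right) \left(-3\right) = -2 + 3 \cdot 3 \cdot 8 \left(-3\right) = -2 + 3 \cdot 3 \left(-24\right) = -2 + 3 \left(-72\right) = -2 - 216 = -218$)
$-48 + 153 u 6 = -48 + 153 \left(\left(-218\right) 6\right) = -48 + 153 \left(-1308\right) = -48 - 200124 = -200172$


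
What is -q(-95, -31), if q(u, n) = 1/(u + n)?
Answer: 1/126 ≈ 0.0079365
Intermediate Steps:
q(u, n) = 1/(n + u)
-q(-95, -31) = -1/(-31 - 95) = -1/(-126) = -1*(-1/126) = 1/126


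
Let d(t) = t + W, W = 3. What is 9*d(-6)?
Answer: -27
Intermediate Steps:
d(t) = 3 + t (d(t) = t + 3 = 3 + t)
9*d(-6) = 9*(3 - 6) = 9*(-3) = -27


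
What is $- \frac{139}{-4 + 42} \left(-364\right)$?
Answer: $\frac{25298}{19} \approx 1331.5$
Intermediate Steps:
$- \frac{139}{-4 + 42} \left(-364\right) = - \frac{139}{38} \left(-364\right) = \left(-139\right) \frac{1}{38} \left(-364\right) = \left(- \frac{139}{38}\right) \left(-364\right) = \frac{25298}{19}$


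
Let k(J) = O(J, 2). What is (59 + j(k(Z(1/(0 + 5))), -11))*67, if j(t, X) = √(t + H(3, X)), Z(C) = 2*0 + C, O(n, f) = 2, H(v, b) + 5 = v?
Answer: 3953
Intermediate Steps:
H(v, b) = -5 + v
Z(C) = C (Z(C) = 0 + C = C)
k(J) = 2
j(t, X) = √(-2 + t) (j(t, X) = √(t + (-5 + 3)) = √(t - 2) = √(-2 + t))
(59 + j(k(Z(1/(0 + 5))), -11))*67 = (59 + √(-2 + 2))*67 = (59 + √0)*67 = (59 + 0)*67 = 59*67 = 3953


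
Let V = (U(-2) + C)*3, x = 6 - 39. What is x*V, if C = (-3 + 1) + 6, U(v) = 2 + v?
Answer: -396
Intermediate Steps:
C = 4 (C = -2 + 6 = 4)
x = -33
V = 12 (V = ((2 - 2) + 4)*3 = (0 + 4)*3 = 4*3 = 12)
x*V = -33*12 = -396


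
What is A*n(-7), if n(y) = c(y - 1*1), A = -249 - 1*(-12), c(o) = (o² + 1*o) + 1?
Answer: -13509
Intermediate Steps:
c(o) = 1 + o + o² (c(o) = (o² + o) + 1 = (o + o²) + 1 = 1 + o + o²)
A = -237 (A = -249 + 12 = -237)
n(y) = y + (-1 + y)² (n(y) = 1 + (y - 1*1) + (y - 1*1)² = 1 + (y - 1) + (y - 1)² = 1 + (-1 + y) + (-1 + y)² = y + (-1 + y)²)
A*n(-7) = -237*(-7 + (-1 - 7)²) = -237*(-7 + (-8)²) = -237*(-7 + 64) = -237*57 = -13509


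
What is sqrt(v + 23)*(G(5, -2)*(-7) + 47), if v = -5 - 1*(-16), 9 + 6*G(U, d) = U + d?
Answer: 54*sqrt(34) ≈ 314.87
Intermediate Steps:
G(U, d) = -3/2 + U/6 + d/6 (G(U, d) = -3/2 + (U + d)/6 = -3/2 + (U/6 + d/6) = -3/2 + U/6 + d/6)
v = 11 (v = -5 + 16 = 11)
sqrt(v + 23)*(G(5, -2)*(-7) + 47) = sqrt(11 + 23)*((-3/2 + (1/6)*5 + (1/6)*(-2))*(-7) + 47) = sqrt(34)*((-3/2 + 5/6 - 1/3)*(-7) + 47) = sqrt(34)*(-1*(-7) + 47) = sqrt(34)*(7 + 47) = sqrt(34)*54 = 54*sqrt(34)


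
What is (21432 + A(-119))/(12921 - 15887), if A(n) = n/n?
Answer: -21433/2966 ≈ -7.2262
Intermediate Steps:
A(n) = 1
(21432 + A(-119))/(12921 - 15887) = (21432 + 1)/(12921 - 15887) = 21433/(-2966) = 21433*(-1/2966) = -21433/2966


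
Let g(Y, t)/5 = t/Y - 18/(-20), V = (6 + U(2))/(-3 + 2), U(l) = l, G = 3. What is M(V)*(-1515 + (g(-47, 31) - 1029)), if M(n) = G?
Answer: -717069/94 ≈ -7628.4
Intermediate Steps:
V = -8 (V = (6 + 2)/(-3 + 2) = 8/(-1) = 8*(-1) = -8)
M(n) = 3
g(Y, t) = 9/2 + 5*t/Y (g(Y, t) = 5*(t/Y - 18/(-20)) = 5*(t/Y - 18*(-1/20)) = 5*(t/Y + 9/10) = 5*(9/10 + t/Y) = 9/2 + 5*t/Y)
M(V)*(-1515 + (g(-47, 31) - 1029)) = 3*(-1515 + ((9/2 + 5*31/(-47)) - 1029)) = 3*(-1515 + ((9/2 + 5*31*(-1/47)) - 1029)) = 3*(-1515 + ((9/2 - 155/47) - 1029)) = 3*(-1515 + (113/94 - 1029)) = 3*(-1515 - 96613/94) = 3*(-239023/94) = -717069/94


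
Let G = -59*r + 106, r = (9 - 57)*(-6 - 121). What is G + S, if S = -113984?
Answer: -473542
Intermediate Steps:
r = 6096 (r = -48*(-127) = 6096)
G = -359558 (G = -59*6096 + 106 = -359664 + 106 = -359558)
G + S = -359558 - 113984 = -473542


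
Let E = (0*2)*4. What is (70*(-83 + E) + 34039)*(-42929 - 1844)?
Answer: -1263897017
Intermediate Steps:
E = 0 (E = 0*4 = 0)
(70*(-83 + E) + 34039)*(-42929 - 1844) = (70*(-83 + 0) + 34039)*(-42929 - 1844) = (70*(-83) + 34039)*(-44773) = (-5810 + 34039)*(-44773) = 28229*(-44773) = -1263897017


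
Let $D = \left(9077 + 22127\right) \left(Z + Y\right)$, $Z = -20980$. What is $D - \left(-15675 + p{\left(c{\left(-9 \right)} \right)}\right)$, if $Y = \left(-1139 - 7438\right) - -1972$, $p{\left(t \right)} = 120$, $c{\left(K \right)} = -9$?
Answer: $-860746785$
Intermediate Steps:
$Y = -6605$ ($Y = -8577 + \left(-2204 + 4176\right) = -8577 + 1972 = -6605$)
$D = -860762340$ ($D = \left(9077 + 22127\right) \left(-20980 - 6605\right) = 31204 \left(-27585\right) = -860762340$)
$D - \left(-15675 + p{\left(c{\left(-9 \right)} \right)}\right) = -860762340 - \left(-15675 + 120\right) = -860762340 - -15555 = -860762340 + 15555 = -860746785$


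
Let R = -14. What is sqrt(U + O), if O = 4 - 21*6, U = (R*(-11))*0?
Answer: I*sqrt(122) ≈ 11.045*I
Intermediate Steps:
U = 0 (U = -14*(-11)*0 = 154*0 = 0)
O = -122 (O = 4 - 126 = -122)
sqrt(U + O) = sqrt(0 - 122) = sqrt(-122) = I*sqrt(122)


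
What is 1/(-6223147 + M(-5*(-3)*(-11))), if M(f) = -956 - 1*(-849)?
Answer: -1/6223254 ≈ -1.6069e-7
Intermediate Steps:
M(f) = -107 (M(f) = -956 + 849 = -107)
1/(-6223147 + M(-5*(-3)*(-11))) = 1/(-6223147 - 107) = 1/(-6223254) = -1/6223254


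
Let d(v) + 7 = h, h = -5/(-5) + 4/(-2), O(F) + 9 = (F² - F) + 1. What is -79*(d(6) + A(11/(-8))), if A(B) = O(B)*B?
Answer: 60277/512 ≈ 117.73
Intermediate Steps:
O(F) = -8 + F² - F (O(F) = -9 + ((F² - F) + 1) = -9 + (1 + F² - F) = -8 + F² - F)
A(B) = B*(-8 + B² - B) (A(B) = (-8 + B² - B)*B = B*(-8 + B² - B))
h = -1 (h = -5*(-⅕) + 4*(-½) = 1 - 2 = -1)
d(v) = -8 (d(v) = -7 - 1 = -8)
-79*(d(6) + A(11/(-8))) = -79*(-8 + (11/(-8))*(-8 + (11/(-8))² - 11/(-8))) = -79*(-8 + (11*(-⅛))*(-8 + (11*(-⅛))² - 11*(-1)/8)) = -79*(-8 - 11*(-8 + (-11/8)² - 1*(-11/8))/8) = -79*(-8 - 11*(-8 + 121/64 + 11/8)/8) = -79*(-8 - 11/8*(-303/64)) = -79*(-8 + 3333/512) = -79*(-763/512) = 60277/512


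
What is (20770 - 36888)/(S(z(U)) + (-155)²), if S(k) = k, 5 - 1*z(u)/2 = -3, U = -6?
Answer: -16118/24041 ≈ -0.67044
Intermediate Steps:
z(u) = 16 (z(u) = 10 - 2*(-3) = 10 + 6 = 16)
(20770 - 36888)/(S(z(U)) + (-155)²) = (20770 - 36888)/(16 + (-155)²) = -16118/(16 + 24025) = -16118/24041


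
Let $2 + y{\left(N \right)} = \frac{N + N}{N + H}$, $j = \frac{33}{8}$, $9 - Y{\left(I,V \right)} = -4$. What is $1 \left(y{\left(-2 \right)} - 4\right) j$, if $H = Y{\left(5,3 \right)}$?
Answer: $- \frac{105}{4} \approx -26.25$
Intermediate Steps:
$Y{\left(I,V \right)} = 13$ ($Y{\left(I,V \right)} = 9 - -4 = 9 + 4 = 13$)
$j = \frac{33}{8}$ ($j = 33 \cdot \frac{1}{8} = \frac{33}{8} \approx 4.125$)
$H = 13$
$y{\left(N \right)} = -2 + \frac{2 N}{13 + N}$ ($y{\left(N \right)} = -2 + \frac{N + N}{N + 13} = -2 + \frac{2 N}{13 + N}$)
$1 \left(y{\left(-2 \right)} - 4\right) j = 1 \left(- \frac{26}{13 - 2} - 4\right) \frac{33}{8} = 1 \left(- \frac{26}{11} - 4\right) \frac{33}{8} = 1 \left(- \frac{70}{11}\right) \frac{33}{8} = \left(- \frac{70}{11}\right) \frac{33}{8} = - \frac{105}{4}$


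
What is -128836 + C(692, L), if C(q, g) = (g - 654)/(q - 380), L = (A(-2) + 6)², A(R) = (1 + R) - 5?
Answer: -6699581/52 ≈ -1.2884e+5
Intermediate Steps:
A(R) = -4 + R
L = 0 (L = ((-4 - 2) + 6)² = (-6 + 6)² = 0² = 0)
C(q, g) = (-654 + g)/(-380 + q)
-128836 + C(692, L) = -128836 + (-654 + 0)/(-380 + 692) = -128836 - 654/312 = -128836 + (1/312)*(-654) = -128836 - 109/52 = -6699581/52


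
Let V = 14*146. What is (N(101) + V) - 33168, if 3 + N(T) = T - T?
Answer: -31127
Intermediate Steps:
N(T) = -3 (N(T) = -3 + (T - T) = -3 + 0 = -3)
V = 2044
(N(101) + V) - 33168 = (-3 + 2044) - 33168 = 2041 - 33168 = -31127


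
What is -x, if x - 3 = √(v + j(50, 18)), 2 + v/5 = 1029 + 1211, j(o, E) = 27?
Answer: -3 - √11217 ≈ -108.91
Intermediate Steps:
v = 11190 (v = -10 + 5*(1029 + 1211) = -10 + 5*2240 = -10 + 11200 = 11190)
x = 3 + √11217 (x = 3 + √(11190 + 27) = 3 + √11217 ≈ 108.91)
-x = -(3 + √11217) = -3 - √11217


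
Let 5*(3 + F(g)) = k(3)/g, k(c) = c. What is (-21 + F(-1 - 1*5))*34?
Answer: -4097/5 ≈ -819.40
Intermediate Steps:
F(g) = -3 + 3/(5*g) (F(g) = -3 + (3/g)/5 = -3 + 3/(5*g))
(-21 + F(-1 - 1*5))*34 = (-21 + (-3 + 3/(5*(-1 - 1*5))))*34 = (-21 + (-3 + 3/(5*(-1 - 5))))*34 = (-21 + (-3 + (⅗)/(-6)))*34 = (-21 + (-3 + (⅗)*(-⅙)))*34 = (-21 + (-3 - ⅒))*34 = (-21 - 31/10)*34 = -241/10*34 = -4097/5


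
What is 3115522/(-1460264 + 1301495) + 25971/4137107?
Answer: -991163421935/50526487791 ≈ -19.617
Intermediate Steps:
3115522/(-1460264 + 1301495) + 25971/4137107 = 3115522/(-158769) + 25971*(1/4137107) = 3115522*(-1/158769) + 25971/4137107 = -3115522/158769 + 25971/4137107 = -991163421935/50526487791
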